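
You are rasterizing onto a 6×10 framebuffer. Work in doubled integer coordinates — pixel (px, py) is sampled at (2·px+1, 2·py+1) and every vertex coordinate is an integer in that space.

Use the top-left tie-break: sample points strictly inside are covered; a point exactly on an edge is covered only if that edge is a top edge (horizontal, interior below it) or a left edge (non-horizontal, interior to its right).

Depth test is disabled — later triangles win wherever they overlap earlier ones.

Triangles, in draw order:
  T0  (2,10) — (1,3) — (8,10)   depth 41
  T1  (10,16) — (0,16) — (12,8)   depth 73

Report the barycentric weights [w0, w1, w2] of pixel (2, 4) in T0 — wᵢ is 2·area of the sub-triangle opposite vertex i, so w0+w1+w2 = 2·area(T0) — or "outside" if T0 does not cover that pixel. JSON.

T0:
  2·area = 42
  edge (2, 10)→(1, 3): d=(-1,-7) top-left  bias=+0
  edge (1, 3)→(8, 10): d=(7,7) right/bottom  bias=-1
  edge (8, 10)→(2, 10): d=(-6,0) right/bottom  bias=-1
    (0,1)@(1, 3): e=[0,0,42] → .  [on edge]
    (1,2)@(3, 5): e=[12,0,30] → .  [on edge]
    (1,3)@(3, 7): e=[10,14,18] → X
    (2,3)@(5, 7): e=[24,0,18] → .  [on edge]
    (1,4)@(3, 9): e=[8,28,6] → X
    (2,4)@(5, 9): e=[22,14,6] → X
    (3,4)@(7, 9): e=[36,0,6] → .  [on edge]
    (1,5)@(3, 11): e=[6,42,-6] → .
    (2,5)@(5, 11): e=[20,28,-6] → .
    (4,5)@(9, 11): e=[48,0,-6] → .  [on edge]
    (5,6)@(11, 13): e=[60,0,-18] → .  [on edge]
    (1,8)@(3, 17): e=[0,84,-42] → .  [on edge]
  covered (3 px):
    . . . . . .
    . . . . . .
    . . . . . .
    . X . . . .
    . X X . . .
    . . . . . .
    . . . . . .
    . . . . . .
    . . . . . .
    . . . . . .
T1:
  2·area = 80
  edge (10, 16)→(0, 16): d=(-10,0) right/bottom  bias=-1
  edge (0, 16)→(12, 8): d=(12,-8) top-left  bias=+0
  edge (12, 8)→(10, 16): d=(-2,8) right/bottom  bias=-1
    (5,4)@(11, 9): e=[70,4,6] → X
    (4,5)@(9, 11): e=[50,12,18] → X
    (2,6)@(5, 13): e=[30,4,46] → X
    (3,6)@(7, 13): e=[30,20,30] → X
    (5,6)@(11, 13): e=[30,52,-2] → .
    (1,7)@(3, 15): e=[10,12,58] → X
    (5,7)@(11, 15): e=[10,76,-6] → .
    (1,8)@(3, 17): e=[-10,36,54] → .
    (2,8)@(5, 17): e=[-10,52,38] → .
    (3,8)@(7, 17): e=[-10,68,22] → .
    (4,8)@(9, 17): e=[-10,84,6] → .
  covered (10 px):
    . . . . . .
    . . . . . .
    . . . . . .
    . . . . . .
    . . . . . X
    . . . . X X
    . . X X X .
    . X X X X .
    . . . . . .
    . . . . . .

Result: [14,6,22]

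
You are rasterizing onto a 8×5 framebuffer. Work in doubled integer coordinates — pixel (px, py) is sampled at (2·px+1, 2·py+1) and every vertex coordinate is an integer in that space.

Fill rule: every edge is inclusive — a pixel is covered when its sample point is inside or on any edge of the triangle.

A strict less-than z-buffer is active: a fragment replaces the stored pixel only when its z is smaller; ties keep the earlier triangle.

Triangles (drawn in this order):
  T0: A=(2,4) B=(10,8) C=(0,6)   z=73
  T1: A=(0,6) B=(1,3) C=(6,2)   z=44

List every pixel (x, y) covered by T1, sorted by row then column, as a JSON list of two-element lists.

T0:
  2·area = 24
  edge (2, 4)→(10, 8): d=(8,4) inclusive
  edge (10, 8)→(0, 6): d=(-10,-2) inclusive
  edge (0, 6)→(2, 4): d=(2,-2) inclusive
    (2,0)@(5, 1): e=[-36,60,0] → ·  [on edge]
    (1,1)@(3, 3): e=[-12,36,0] → ·  [on edge]
    (0,2)@(1, 5): e=[12,12,0] → #  [on edge]
    (1,2)@(3, 5): e=[4,16,4] → #
    (2,2)@(5, 5): e=[-4,20,8] → ·
    (0,3)@(1, 7): e=[28,-8,4] → ·
    (1,3)@(3, 7): e=[20,-4,8] → ·
    (2,3)@(5, 7): e=[12,0,12] → #  [on edge]
    (3,3)@(7, 7): e=[4,4,16] → #
    (4,3)@(9, 7): e=[-4,8,20] → ·
    (2,4)@(5, 9): e=[28,-20,16] → ·
    (3,4)@(7, 9): e=[20,-16,20] → ·
    (7,4)@(15, 9): e=[-12,0,36] → ·  [on edge]
  covered (4 px):
    · · · · · · · ·
    · · · · · · · ·
    # # · · · · · ·
    · · # # · · · ·
    · · · · · · · ·
T1:
  2·area = 14
  edge (0, 6)→(1, 3): d=(1,-3) inclusive
  edge (1, 3)→(6, 2): d=(5,-1) inclusive
  edge (6, 2)→(0, 6): d=(-6,4) inclusive
    (5,0)@(11, 1): e=[28,0,-14] → ·  [on edge]
    (0,1)@(1, 3): e=[0,0,14] → #  [on edge]
    (1,1)@(3, 3): e=[6,2,6] → #
    (2,1)@(5, 3): e=[12,4,-2] → ·
    (0,2)@(1, 5): e=[2,10,2] → #
    (1,2)@(3, 5): e=[8,12,-6] → ·
    (0,3)@(1, 7): e=[4,20,-10] → ·
  covered (3 px):
    · · · · · · · ·
    # # · · · · · ·
    # · · · · · · ·
    · · · · · · · ·
    · · · · · · · ·

Result: [[0,1],[1,1],[0,2]]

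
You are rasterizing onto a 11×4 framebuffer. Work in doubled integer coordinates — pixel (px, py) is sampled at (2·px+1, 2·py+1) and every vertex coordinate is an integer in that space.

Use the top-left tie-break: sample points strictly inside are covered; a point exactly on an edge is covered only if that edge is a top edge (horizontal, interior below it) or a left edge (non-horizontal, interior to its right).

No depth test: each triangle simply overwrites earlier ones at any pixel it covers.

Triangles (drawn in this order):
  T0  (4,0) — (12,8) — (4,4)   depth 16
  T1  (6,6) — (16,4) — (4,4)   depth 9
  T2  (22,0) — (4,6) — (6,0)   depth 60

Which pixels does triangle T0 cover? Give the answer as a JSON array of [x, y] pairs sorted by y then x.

T0:
  2·area = 32
  edge (4, 0)→(12, 8): d=(8,8) right/bottom  bias=-1
  edge (12, 8)→(4, 4): d=(-8,-4) top-left  bias=+0
  edge (4, 4)→(4, 0): d=(0,-4) top-left  bias=+0
    (2,0)@(5, 1): e=[0,28,4] → ·  [on edge]
    (2,1)@(5, 3): e=[16,12,4] → #
    (3,1)@(7, 3): e=[0,20,12] → ·  [on edge]
    (2,2)@(5, 5): e=[32,-4,4] → ·
    (3,2)@(7, 5): e=[16,4,12] → #
    (4,2)@(9, 5): e=[0,12,20] → ·  [on edge]
    (3,3)@(7, 7): e=[32,-12,12] → ·
    (5,3)@(11, 7): e=[0,4,28] → ·  [on edge]
  covered (2 px):
    · · · · · · · · · · ·
    · · # · · · · · · · ·
    · · · # · · · · · · ·
    · · · · · · · · · · ·
T1:
  2·area = 24  (B↔C swapped to make it positive)
  edge (6, 6)→(4, 4): d=(-2,-2) top-left  bias=+0
  edge (4, 4)→(16, 4): d=(12,0) top-left  bias=+0
  edge (16, 4)→(6, 6): d=(-10,2) right/bottom  bias=-1
    (0,0)@(1, 1): e=[0,-36,60] → ·  [on edge]
    (1,1)@(3, 3): e=[0,-12,36] → ·  [on edge]
    (10,1)@(21, 3): e=[36,-12,0] → ·  [on edge]
    (2,2)@(5, 5): e=[0,12,12] → #  [on edge]
    (3,2)@(7, 5): e=[4,12,8] → #
    (4,2)@(9, 5): e=[8,12,4] → #
    (5,2)@(11, 5): e=[12,12,0] → ·  [on edge]
    (0,3)@(1, 7): e=[-12,36,0] → ·  [on edge]
    (2,3)@(5, 7): e=[-4,36,-8] → ·
    (3,3)@(7, 7): e=[0,36,-12] → ·  [on edge]
    (4,3)@(9, 7): e=[4,36,-16] → ·
  covered (3 px):
    · · · · · · · · · · ·
    · · · · · · · · · · ·
    · · # # # · · · · · ·
    · · · · · · · · · · ·
T2:
  2·area = 96
  edge (22, 0)→(4, 6): d=(-18,6) right/bottom  bias=-1
  edge (4, 6)→(6, 0): d=(2,-6) top-left  bias=+0
  edge (6, 0)→(22, 0): d=(16,0) top-left  bias=+0
    (3,0)@(7, 1): e=[72,8,16] → #
    (4,0)@(9, 1): e=[60,20,16] → #
    (5,0)@(11, 1): e=[48,32,16] → #
    (6,0)@(13, 1): e=[36,44,16] → #
    (7,0)@(15, 1): e=[24,56,16] → #
    (8,0)@(17, 1): e=[12,68,16] → #
    (9,0)@(19, 1): e=[0,80,16] → ·  [on edge]
    (2,1)@(5, 3): e=[48,0,48] → #  [on edge]
    (6,1)@(13, 3): e=[0,48,48] → ·  [on edge]
    (7,1)@(15, 3): e=[-12,60,48] → ·
    (8,1)@(17, 3): e=[-24,72,48] → ·
    (2,2)@(5, 5): e=[12,4,80] → #
    (3,2)@(7, 5): e=[0,16,80] → ·  [on edge]
    (0,3)@(1, 7): e=[0,-16,112] → ·  [on edge]
  covered (11 px):
    · · · # # # # # # · ·
    · · # # # # · · · · ·
    · · # · · · · · · · ·
    · · · · · · · · · · ·

Answer: [[2,1],[3,2]]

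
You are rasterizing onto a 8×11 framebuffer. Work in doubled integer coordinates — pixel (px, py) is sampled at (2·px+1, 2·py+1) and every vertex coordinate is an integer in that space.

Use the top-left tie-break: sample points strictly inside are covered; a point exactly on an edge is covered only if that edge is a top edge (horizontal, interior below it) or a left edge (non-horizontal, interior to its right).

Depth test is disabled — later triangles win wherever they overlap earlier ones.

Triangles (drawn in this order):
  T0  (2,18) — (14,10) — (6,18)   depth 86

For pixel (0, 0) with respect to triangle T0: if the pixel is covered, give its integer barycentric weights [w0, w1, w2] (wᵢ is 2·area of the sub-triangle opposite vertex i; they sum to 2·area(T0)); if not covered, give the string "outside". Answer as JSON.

T0:
  2·area = 32
  edge (2, 18)→(14, 10): d=(12,-8) top-left  bias=+0
  edge (14, 10)→(6, 18): d=(-8,8) right/bottom  bias=-1
  edge (6, 18)→(2, 18): d=(-4,0) right/bottom  bias=-1
    (7,4)@(15, 9): e=[-4,0,36] → ·  [on edge]
    (6,5)@(13, 11): e=[4,0,28] → ·  [on edge]
    (5,6)@(11, 13): e=[12,0,20] → ·  [on edge]
    (3,7)@(7, 15): e=[4,16,12] → █
    (4,7)@(9, 15): e=[20,0,12] → ·  [on edge]
    (2,8)@(5, 17): e=[12,16,4] → █
    (3,8)@(7, 17): e=[28,0,4] → ·  [on edge]
    (2,9)@(5, 19): e=[36,0,-4] → ·  [on edge]
    (1,10)@(3, 21): e=[44,0,-12] → ·  [on edge]
  covered (2 px):
    · · · · · · · ·
    · · · · · · · ·
    · · · · · · · ·
    · · · · · · · ·
    · · · · · · · ·
    · · · · · · · ·
    · · · · · · · ·
    · · · █ · · · ·
    · · █ · · · · ·
    · · · · · · · ·
    · · · · · · · ·

Final: "outside"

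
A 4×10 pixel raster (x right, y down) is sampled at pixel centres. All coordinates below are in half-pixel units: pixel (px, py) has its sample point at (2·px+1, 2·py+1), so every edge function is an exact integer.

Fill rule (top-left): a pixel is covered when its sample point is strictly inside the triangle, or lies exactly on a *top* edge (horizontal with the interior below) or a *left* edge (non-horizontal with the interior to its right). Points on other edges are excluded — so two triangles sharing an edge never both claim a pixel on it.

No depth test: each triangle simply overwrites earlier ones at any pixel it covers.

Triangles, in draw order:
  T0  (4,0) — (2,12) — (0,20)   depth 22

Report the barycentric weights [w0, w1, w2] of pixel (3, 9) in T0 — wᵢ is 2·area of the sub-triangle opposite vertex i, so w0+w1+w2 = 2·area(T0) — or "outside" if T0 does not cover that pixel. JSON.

T0:
  2·area = 8
  edge (4, 0)→(2, 12): d=(-2,12) right/bottom  bias=-1
  edge (2, 12)→(0, 20): d=(-2,8) right/bottom  bias=-1
  edge (0, 20)→(4, 0): d=(4,-20) top-left  bias=+0
    (1,2)@(3, 5): e=[2,6,0] → █  [on edge]
    (2,2)@(5, 5): e=[-22,-10,40] → ·
    (1,3)@(3, 7): e=[-2,2,8] → ·
    (0,7)@(1, 15): e=[6,2,0] → █  [on edge]
    (1,7)@(3, 15): e=[-18,-14,40] → ·
    (0,8)@(1, 17): e=[2,-2,8] → ·
  covered (2 px):
    · · · ·
    · · · ·
    · █ · ·
    · · · ·
    · · · ·
    · · · ·
    · · · ·
    █ · · ·
    · · · ·
    · · · ·

Result: "outside"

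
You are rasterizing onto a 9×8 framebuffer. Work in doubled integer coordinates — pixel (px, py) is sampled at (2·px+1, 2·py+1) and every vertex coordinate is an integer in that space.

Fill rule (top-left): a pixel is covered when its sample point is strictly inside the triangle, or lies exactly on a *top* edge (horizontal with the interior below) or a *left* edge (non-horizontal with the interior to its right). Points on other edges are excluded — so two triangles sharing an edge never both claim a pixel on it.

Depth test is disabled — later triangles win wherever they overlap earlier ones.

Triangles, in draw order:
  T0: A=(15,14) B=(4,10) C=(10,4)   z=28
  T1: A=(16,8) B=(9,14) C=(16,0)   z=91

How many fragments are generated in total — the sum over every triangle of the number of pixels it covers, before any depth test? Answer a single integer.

T0:
  2·area = 90
  edge (15, 14)→(4, 10): d=(-11,-4) top-left  bias=+0
  edge (4, 10)→(10, 4): d=(6,-6) top-left  bias=+0
  edge (10, 4)→(15, 14): d=(5,10) right/bottom  bias=-1
    (6,0)@(13, 1): e=[135,0,-45] → ·  [on edge]
    (5,1)@(11, 3): e=[105,0,-15] → ·  [on edge]
    (4,2)@(9, 5): e=[75,0,15] → █  [on edge]
    (5,2)@(11, 5): e=[83,12,-5] → ·
    (3,3)@(7, 7): e=[45,0,45] → █  [on edge]
    (5,3)@(11, 7): e=[61,24,5] → █
    (6,3)@(13, 7): e=[69,36,-15] → ·
    (2,4)@(5, 9): e=[15,0,75] → █  [on edge]
    (6,4)@(13, 9): e=[47,48,-5] → ·
    (1,5)@(3, 11): e=[-15,0,105] → ·  [on edge]
    (2,5)@(5, 11): e=[-7,12,85] → ·
    (3,5)@(7, 11): e=[1,24,65] → █
    (0,6)@(1, 13): e=[-45,0,135] → ·  [on edge]
  covered (13 px):
    · · · · · · · · ·
    · · · · · · · · ·
    · · · · █ · · · ·
    · · · █ █ █ · · ·
    · · █ █ █ █ · · ·
    · · · █ █ █ █ · ·
    · · · · · · █ · ·
    · · · · · · · · ·
T1:
  2·area = 56
  edge (16, 8)→(9, 14): d=(-7,6) right/bottom  bias=-1
  edge (9, 14)→(16, 0): d=(7,-14) top-left  bias=+0
  edge (16, 0)→(16, 8): d=(0,8) right/bottom  bias=-1
    (7,1)@(15, 3): e=[41,7,8] → █
    (8,1)@(17, 3): e=[29,35,-8] → ·
    (7,2)@(15, 5): e=[27,21,8] → █
    (8,2)@(17, 5): e=[15,49,-8] → ·
    (6,3)@(13, 7): e=[25,7,24] → █
    (8,3)@(17, 7): e=[1,63,-8] → ·
    (6,4)@(13, 9): e=[11,21,24] → █
    (7,4)@(15, 9): e=[-1,49,8] → ·
    (5,5)@(11, 11): e=[9,7,40] → █
    (6,5)@(13, 11): e=[-3,35,24] → ·
    (5,6)@(11, 13): e=[-5,21,40] → ·
  covered (6 px):
    · · · · · · · · ·
    · · · · · · · █ ·
    · · · · · · · █ ·
    · · · · · · █ █ ·
    · · · · · · █ · ·
    · · · · · █ · · ·
    · · · · · · · · ·
    · · · · · · · · ·

Final: 19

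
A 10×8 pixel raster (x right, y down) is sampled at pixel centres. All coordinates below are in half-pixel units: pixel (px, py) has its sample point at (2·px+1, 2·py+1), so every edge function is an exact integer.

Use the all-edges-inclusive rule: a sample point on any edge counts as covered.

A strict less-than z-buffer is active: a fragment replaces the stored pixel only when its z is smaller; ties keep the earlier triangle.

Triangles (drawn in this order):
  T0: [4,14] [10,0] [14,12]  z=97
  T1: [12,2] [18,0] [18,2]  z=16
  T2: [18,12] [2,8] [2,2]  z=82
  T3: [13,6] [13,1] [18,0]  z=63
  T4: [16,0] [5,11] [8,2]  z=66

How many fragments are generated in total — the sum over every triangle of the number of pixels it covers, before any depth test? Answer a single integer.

T0:
  2·area = 128
  edge (4, 14)→(10, 0): d=(6,-14) inclusive
  edge (10, 0)→(14, 12): d=(4,12) inclusive
  edge (14, 12)→(4, 14): d=(-10,2) inclusive
    (4,1)@(9, 3): e=[4,24,100] → █
    (5,1)@(11, 3): e=[32,0,96] → █  [on edge]
    (6,1)@(13, 3): e=[60,-24,92] → ·
    (4,2)@(9, 5): e=[16,32,80] → █
    (6,2)@(13, 5): e=[72,-16,72] → ·
    (3,3)@(7, 7): e=[0,64,64] → █  [on edge]
    (6,3)@(13, 7): e=[84,-8,52] → ·
    (3,4)@(7, 9): e=[12,72,44] → █
    (6,4)@(13, 9): e=[96,0,32] → █  [on edge]
    (7,4)@(15, 9): e=[124,-24,28] → ·
    (3,5)@(7, 11): e=[24,80,24] → █
    (7,5)@(15, 11): e=[136,-16,8] → ·
    (9,5)@(19, 11): e=[192,-64,0] → ·  [on edge]
    (4,6)@(9, 13): e=[64,64,0] → █  [on edge]
    (7,7)@(15, 15): e=[160,0,-32] → ·  [on edge]
  covered (18 px):
    · · · · · · · · · ·
    · · · · █ █ · · · ·
    · · · · █ █ · · · ·
    · · · █ █ █ · · · ·
    · · · █ █ █ █ · · ·
    · · · █ █ █ █ · · ·
    · · █ █ █ · · · · ·
    · · · · · · · · · ·
T1:
  2·area = 12
  edge (12, 2)→(18, 0): d=(6,-2) inclusive
  edge (18, 0)→(18, 2): d=(0,2) inclusive
  edge (18, 2)→(12, 2): d=(-6,0) inclusive
    (7,0)@(15, 1): e=[0,6,6] → █  [on edge]
    (8,0)@(17, 1): e=[4,2,6] → █
    (9,0)@(19, 1): e=[8,-2,6] → ·
    (4,1)@(9, 3): e=[0,18,-6] → ·  [on edge]
    (7,1)@(15, 3): e=[12,6,-6] → ·
    (8,1)@(17, 3): e=[16,2,-6] → ·
    (1,2)@(3, 5): e=[0,30,-18] → ·  [on edge]
  covered (2 px):
    · · · · · · · █ █ ·
    · · · · · · · · · ·
    · · · · · · · · · ·
    · · · · · · · · · ·
    · · · · · · · · · ·
    · · · · · · · · · ·
    · · · · · · · · · ·
    · · · · · · · · · ·
T2:
  2·area = 96
  edge (18, 12)→(2, 8): d=(-16,-4) inclusive
  edge (2, 8)→(2, 2): d=(0,-6) inclusive
  edge (2, 2)→(18, 12): d=(16,10) inclusive
    (1,1)@(3, 3): e=[84,6,6] → █
    (2,1)@(5, 3): e=[92,18,-14] → ·
    (1,2)@(3, 5): e=[52,6,38] → █
    (2,2)@(5, 5): e=[60,18,18] → █
    (3,2)@(7, 5): e=[68,30,-2] → ·
    (1,3)@(3, 7): e=[20,6,70] → █
    (3,3)@(7, 7): e=[36,30,30] → █
    (4,3)@(9, 7): e=[44,42,10] → █
    (5,3)@(11, 7): e=[52,54,-10] → ·
    (1,4)@(3, 9): e=[-12,6,102] → ·
    (2,4)@(5, 9): e=[-4,18,82] → ·
    (3,4)@(7, 9): e=[4,30,62] → █
  covered (12 px):
    · · · · · · · · · ·
    · █ · · · · · · · ·
    · █ █ · · · · · · ·
    · █ █ █ █ · · · · ·
    · · · █ █ █ █ · · ·
    · · · · · · · █ · ·
    · · · · · · · · · ·
    · · · · · · · · · ·
T3:
  2·area = 25
  edge (13, 6)→(13, 1): d=(0,-5) inclusive
  edge (13, 1)→(18, 0): d=(5,-1) inclusive
  edge (18, 0)→(13, 6): d=(-5,6) inclusive
    (6,0)@(13, 1): e=[0,0,25] → █  [on edge]
    (7,0)@(15, 1): e=[10,2,13] → █
    (8,0)@(17, 1): e=[20,4,1] → █
    (9,0)@(19, 1): e=[30,6,-11] → ·
    (1,1)@(3, 3): e=[-50,0,75] → ·  [on edge]
    (6,1)@(13, 3): e=[0,10,15] → █  [on edge]
    (8,1)@(17, 3): e=[20,14,-9] → ·
    (6,2)@(13, 5): e=[0,20,5] → █  [on edge]
    (7,2)@(15, 5): e=[10,22,-7] → ·
    (6,3)@(13, 7): e=[0,30,-5] → ·  [on edge]
    (6,4)@(13, 9): e=[0,40,-15] → ·  [on edge]
    (6,5)@(13, 11): e=[0,50,-25] → ·  [on edge]
    (6,6)@(13, 13): e=[0,60,-35] → ·  [on edge]
    (6,7)@(13, 15): e=[0,70,-45] → ·  [on edge]
  covered (6 px):
    · · · · · · █ █ █ ·
    · · · · · · █ █ · ·
    · · · · · · █ · · ·
    · · · · · · · · · ·
    · · · · · · · · · ·
    · · · · · · · · · ·
    · · · · · · · · · ·
    · · · · · · · · · ·
T4:
  2·area = 66
  edge (16, 0)→(5, 11): d=(-11,11) inclusive
  edge (5, 11)→(8, 2): d=(3,-9) inclusive
  edge (8, 2)→(16, 0): d=(8,-2) inclusive
    (6,0)@(13, 1): e=[22,42,2] → █
    (7,0)@(15, 1): e=[0,60,6] → █  [on edge]
    (8,0)@(17, 1): e=[-22,78,10] → ·
    (4,1)@(9, 3): e=[44,12,10] → █
    (5,1)@(11, 3): e=[22,30,14] → █
    (6,1)@(13, 3): e=[0,48,18] → █  [on edge]
    (7,1)@(15, 3): e=[-22,66,22] → ·
    (3,2)@(7, 5): e=[44,0,22] → █  [on edge]
    (5,2)@(11, 5): e=[0,36,30] → █  [on edge]
    (6,2)@(13, 5): e=[-22,54,34] → ·
    (3,3)@(7, 7): e=[22,6,38] → █
    (4,3)@(9, 7): e=[0,24,42] → █  [on edge]
    (3,4)@(7, 9): e=[0,12,54] → █  [on edge]
    (2,5)@(5, 11): e=[0,0,66] → █  [on edge]
    (1,6)@(3, 13): e=[0,-12,78] → ·  [on edge]
    (0,7)@(1, 15): e=[0,-24,90] → ·  [on edge]
  covered (12 px):
    · · · · · · █ █ · ·
    · · · · █ █ █ · · ·
    · · · █ █ █ · · · ·
    · · · █ █ · · · · ·
    · · · █ · · · · · ·
    · · █ · · · · · · ·
    · · · · · · · · · ·
    · · · · · · · · · ·

Answer: 50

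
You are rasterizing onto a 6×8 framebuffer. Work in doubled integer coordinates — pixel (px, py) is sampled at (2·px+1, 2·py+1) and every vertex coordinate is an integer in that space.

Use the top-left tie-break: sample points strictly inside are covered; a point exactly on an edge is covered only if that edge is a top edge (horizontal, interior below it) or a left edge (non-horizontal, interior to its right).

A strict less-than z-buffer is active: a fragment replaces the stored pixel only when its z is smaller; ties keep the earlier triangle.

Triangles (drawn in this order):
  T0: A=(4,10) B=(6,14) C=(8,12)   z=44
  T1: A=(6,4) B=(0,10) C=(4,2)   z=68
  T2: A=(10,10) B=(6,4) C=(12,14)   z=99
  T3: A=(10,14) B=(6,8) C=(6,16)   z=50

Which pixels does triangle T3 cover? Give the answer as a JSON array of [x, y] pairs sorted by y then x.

T0:
  2·area = 12  (B↔C swapped to make it positive)
  edge (4, 10)→(8, 12): d=(4,2) right/bottom  bias=-1
  edge (8, 12)→(6, 14): d=(-2,2) right/bottom  bias=-1
  edge (6, 14)→(4, 10): d=(-2,-4) top-left  bias=+0
    (5,4)@(11, 9): e=[-18,0,30] → .  [on edge]
    (2,5)@(5, 11): e=[2,8,2] → X
    (3,5)@(7, 11): e=[-2,4,10] → .
    (4,5)@(9, 11): e=[-6,0,18] → .  [on edge]
    (2,6)@(5, 13): e=[10,4,-2] → .
    (3,6)@(7, 13): e=[6,0,6] → .  [on edge]
    (2,7)@(5, 15): e=[18,0,-6] → .  [on edge]
  covered (1 px):
    . . . . . .
    . . . . . .
    . . . . . .
    . . . . . .
    . . . . . .
    . . X . . .
    . . . . . .
    . . . . . .
T1:
  2·area = 24
  edge (6, 4)→(0, 10): d=(-6,6) right/bottom  bias=-1
  edge (0, 10)→(4, 2): d=(4,-8) top-left  bias=+0
  edge (4, 2)→(6, 4): d=(2,2) right/bottom  bias=-1
    (1,0)@(3, 1): e=[36,-12,0] → .  [on edge]
    (4,0)@(9, 1): e=[0,36,-12] → .  [on edge]
    (2,1)@(5, 3): e=[12,12,0] → .  [on edge]
    (3,1)@(7, 3): e=[0,28,-4] → .  [on edge]
    (1,2)@(3, 5): e=[12,4,8] → X
    (2,2)@(5, 5): e=[0,20,4] → .  [on edge]
    (3,2)@(7, 5): e=[-12,36,0] → .  [on edge]
    (1,3)@(3, 7): e=[0,12,12] → .  [on edge]
    (4,3)@(9, 7): e=[-36,60,0] → .  [on edge]
    (0,4)@(1, 9): e=[0,4,20] → .  [on edge]
    (5,4)@(11, 9): e=[-60,84,0] → .  [on edge]
  covered (1 px):
    . . . . . .
    . . . . . .
    . X . . . .
    . . . . . .
    . . . . . .
    . . . . . .
    . . . . . .
    . . . . . .
T2:
  2·area = 4  (B↔C swapped to make it positive)
  edge (10, 10)→(12, 14): d=(2,4) right/bottom  bias=-1
  edge (12, 14)→(6, 4): d=(-6,-10) top-left  bias=+0
  edge (6, 4)→(10, 10): d=(4,6) right/bottom  bias=-1
    (4,4)@(9, 9): e=[2,0,2] → X  [on edge]
    (5,4)@(11, 9): e=[-6,20,-10] → .
    (4,5)@(9, 11): e=[6,-12,10] → .
  covered (1 px):
    . . . . . .
    . . . . . .
    . . . . . .
    . . . . . .
    . . . . X .
    . . . . . .
    . . . . . .
    . . . . . .
T3:
  2·area = 32  (B↔C swapped to make it positive)
  edge (10, 14)→(6, 16): d=(-4,2) right/bottom  bias=-1
  edge (6, 16)→(6, 8): d=(0,-8) top-left  bias=+0
  edge (6, 8)→(10, 14): d=(4,6) right/bottom  bias=-1
    (3,5)@(7, 11): e=[18,8,6] → X
    (4,5)@(9, 11): e=[14,24,-6] → .
    (3,6)@(7, 13): e=[10,8,14] → X
    (4,6)@(9, 13): e=[6,24,2] → X
    (5,6)@(11, 13): e=[2,40,-10] → .
    (3,7)@(7, 15): e=[2,8,22] → X
    (4,7)@(9, 15): e=[-2,24,10] → .
  covered (4 px):
    . . . . . .
    . . . . . .
    . . . . . .
    . . . . . .
    . . . . . .
    . . . X . .
    . . . X X .
    . . . X . .

Answer: [[3,5],[3,6],[4,6],[3,7]]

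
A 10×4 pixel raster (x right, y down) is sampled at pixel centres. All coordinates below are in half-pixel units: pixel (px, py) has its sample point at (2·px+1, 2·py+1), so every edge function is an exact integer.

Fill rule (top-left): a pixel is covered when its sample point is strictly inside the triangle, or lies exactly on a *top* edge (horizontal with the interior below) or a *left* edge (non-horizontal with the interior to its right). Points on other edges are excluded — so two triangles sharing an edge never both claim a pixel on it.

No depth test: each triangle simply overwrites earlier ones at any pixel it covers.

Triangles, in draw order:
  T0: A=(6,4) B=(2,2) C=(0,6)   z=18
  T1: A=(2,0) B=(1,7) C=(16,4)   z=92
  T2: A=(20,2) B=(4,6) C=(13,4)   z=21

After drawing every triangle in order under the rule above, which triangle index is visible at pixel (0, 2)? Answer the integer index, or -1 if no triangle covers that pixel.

T0:
  2·area = 20  (B↔C swapped to make it positive)
  edge (6, 4)→(0, 6): d=(-6,2) right/bottom  bias=-1
  edge (0, 6)→(2, 2): d=(2,-4) top-left  bias=+0
  edge (2, 2)→(6, 4): d=(4,2) right/bottom  bias=-1
    (7,0)@(15, 1): e=[0,50,-30] → ·  [on edge]
    (1,1)@(3, 3): e=[12,6,2] → #
    (2,1)@(5, 3): e=[8,14,-2] → ·
    (4,1)@(9, 3): e=[0,30,-10] → ·  [on edge]
    (0,2)@(1, 5): e=[4,2,14] → #
    (1,2)@(3, 5): e=[0,10,10] → ·  [on edge]
    (0,3)@(1, 7): e=[-8,6,22] → ·
  covered (2 px):
    · · · · · · · · · ·
    · # · · · · · · · ·
    # · · · · · · · · ·
    · · · · · · · · · ·
T1:
  2·area = 102  (B↔C swapped to make it positive)
  edge (2, 0)→(16, 4): d=(14,4) right/bottom  bias=-1
  edge (16, 4)→(1, 7): d=(-15,3) right/bottom  bias=-1
  edge (1, 7)→(2, 0): d=(1,-7) top-left  bias=+0
    (1,0)@(3, 1): e=[10,84,8] → #
    (2,0)@(5, 1): e=[2,78,22] → #
    (3,0)@(7, 1): e=[-6,72,36] → ·
    (1,1)@(3, 3): e=[38,54,10] → #
    (3,1)@(7, 3): e=[22,42,38] → #
    (4,1)@(9, 3): e=[14,36,52] → #
    (5,1)@(11, 3): e=[6,30,66] → #
    (6,1)@(13, 3): e=[-2,24,80] → ·
    (1,2)@(3, 5): e=[66,24,12] → #
    (5,2)@(11, 5): e=[34,0,68] → ·  [on edge]
    (0,3)@(1, 7): e=[102,0,0] → ·  [on edge]
    (1,3)@(3, 7): e=[94,-6,14] → ·
  covered (11 px):
    · # # · · · · · · ·
    · # # # # # · · · ·
    · # # # # · · · · ·
    · · · · · · · · · ·
T2:
  2·area = 4  (B↔C swapped to make it positive)
  edge (20, 2)→(13, 4): d=(-7,2) right/bottom  bias=-1
  edge (13, 4)→(4, 6): d=(-9,2) right/bottom  bias=-1
  edge (4, 6)→(20, 2): d=(16,-4) top-left  bias=+0
  covered (0 px):
    · · · · · · · · · ·
    · · · · · · · · · ·
    · · · · · · · · · ·
    · · · · · · · · · ·

Z-buffer (winner per pixel, '.' = empty):
  . 1 1 . . . . . . .
  . 1 1 1 1 1 . . . .
  0 1 1 1 1 . . . . .
  . . . . . . . . . .

Answer: 0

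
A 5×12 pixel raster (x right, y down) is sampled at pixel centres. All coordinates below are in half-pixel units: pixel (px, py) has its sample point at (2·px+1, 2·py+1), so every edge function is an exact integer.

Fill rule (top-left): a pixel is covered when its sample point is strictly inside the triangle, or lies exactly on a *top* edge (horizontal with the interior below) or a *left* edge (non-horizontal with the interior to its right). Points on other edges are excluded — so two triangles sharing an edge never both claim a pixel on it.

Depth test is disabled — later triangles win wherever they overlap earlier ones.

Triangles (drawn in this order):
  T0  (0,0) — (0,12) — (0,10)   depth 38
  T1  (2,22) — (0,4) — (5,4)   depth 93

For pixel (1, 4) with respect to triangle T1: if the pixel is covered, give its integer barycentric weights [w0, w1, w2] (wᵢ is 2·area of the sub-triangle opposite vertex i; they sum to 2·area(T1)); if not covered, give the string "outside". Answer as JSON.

T0:
  degenerate (2·area = 0) — covers nothing
T1:
  2·area = 90
  edge (2, 22)→(0, 4): d=(-2,-18) top-left  bias=+0
  edge (0, 4)→(5, 4): d=(5,0) top-left  bias=+0
  edge (5, 4)→(2, 22): d=(-3,18) right/bottom  bias=-1
    (0,2)@(1, 5): e=[16,5,69] → #
    (1,2)@(3, 5): e=[52,5,33] → #
    (2,2)@(5, 5): e=[88,5,-3] → ·
    (0,3)@(1, 7): e=[12,15,63] → #
    (2,3)@(5, 7): e=[84,15,-9] → ·
    (0,4)@(1, 9): e=[8,25,57] → #
    (2,4)@(5, 9): e=[80,25,-15] → ·
    (0,5)@(1, 11): e=[4,35,51] → #
    (2,5)@(5, 11): e=[76,35,-21] → ·
    (0,6)@(1, 13): e=[0,45,45] → #  [on edge]
    (2,6)@(5, 13): e=[72,45,-27] → ·
    (0,7)@(1, 15): e=[-4,55,39] → ·
  covered (11 px):
    · · · · ·
    · · · · ·
    # # · · ·
    # # · · ·
    # # · · ·
    # # · · ·
    # # · · ·
    · # · · ·
    · · · · ·
    · · · · ·
    · · · · ·
    · · · · ·

Final: [25,21,44]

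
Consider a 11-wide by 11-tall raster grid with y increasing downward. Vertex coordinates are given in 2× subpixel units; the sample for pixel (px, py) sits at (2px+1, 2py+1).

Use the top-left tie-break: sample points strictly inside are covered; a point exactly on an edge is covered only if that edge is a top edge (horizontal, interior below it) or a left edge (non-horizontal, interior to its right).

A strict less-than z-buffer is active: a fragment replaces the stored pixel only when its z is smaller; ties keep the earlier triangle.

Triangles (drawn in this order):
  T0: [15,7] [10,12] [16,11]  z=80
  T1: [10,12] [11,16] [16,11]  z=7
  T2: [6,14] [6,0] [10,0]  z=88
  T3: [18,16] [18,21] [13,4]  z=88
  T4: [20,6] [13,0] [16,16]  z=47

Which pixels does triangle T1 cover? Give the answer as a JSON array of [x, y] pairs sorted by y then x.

T0:
  2·area = 25  (B↔C swapped to make it positive)
  edge (15, 7)→(16, 11): d=(1,4) right/bottom  bias=-1
  edge (16, 11)→(10, 12): d=(-6,1) right/bottom  bias=-1
  edge (10, 12)→(15, 7): d=(5,-5) top-left  bias=+0
    (10,0)@(21, 1): e=[-30,55,0] → ·  [on edge]
    (9,1)@(19, 3): e=[-20,45,0] → ·  [on edge]
    (8,2)@(17, 5): e=[-10,35,0] → ·  [on edge]
    (7,3)@(15, 7): e=[0,25,0] → ·  [on edge]
    (6,4)@(13, 9): e=[10,15,0] → #  [on edge]
    (7,4)@(15, 9): e=[2,13,10] → #
    (8,4)@(17, 9): e=[-6,11,20] → ·
    (5,5)@(11, 11): e=[20,5,0] → #  [on edge]
    (8,5)@(17, 11): e=[-4,-1,30] → ·
    (4,6)@(9, 13): e=[30,-5,0] → ·  [on edge]
    (5,6)@(11, 13): e=[22,-7,10] → ·
    (6,6)@(13, 13): e=[14,-9,20] → ·
    (3,7)@(7, 15): e=[40,-15,0] → ·  [on edge]
    (8,7)@(17, 15): e=[0,-25,50] → ·  [on edge]
    (2,8)@(5, 17): e=[50,-25,0] → ·  [on edge]
    (1,9)@(3, 19): e=[60,-35,0] → ·  [on edge]
    (0,10)@(1, 21): e=[70,-45,0] → ·  [on edge]
  covered (5 px):
    · · · · · · · · · · ·
    · · · · · · · · · · ·
    · · · · · · · · · · ·
    · · · · · · · · · · ·
    · · · · · · # # · · ·
    · · · · · # # # · · ·
    · · · · · · · · · · ·
    · · · · · · · · · · ·
    · · · · · · · · · · ·
    · · · · · · · · · · ·
    · · · · · · · · · · ·
T1:
  2·area = 25  (B↔C swapped to make it positive)
  edge (10, 12)→(16, 11): d=(6,-1) top-left  bias=+0
  edge (16, 11)→(11, 16): d=(-5,5) right/bottom  bias=-1
  edge (11, 16)→(10, 12): d=(-1,-4) top-left  bias=+0
    (5,6)@(11, 13): e=[7,15,3] → #
    (6,6)@(13, 13): e=[9,5,11] → #
    (7,6)@(15, 13): e=[11,-5,19] → ·
    (5,7)@(11, 15): e=[19,5,1] → #
    (6,7)@(13, 15): e=[21,-5,9] → ·
    (5,8)@(11, 17): e=[31,-5,-1] → ·
  covered (3 px):
    · · · · · · · · · · ·
    · · · · · · · · · · ·
    · · · · · · · · · · ·
    · · · · · · · · · · ·
    · · · · · · · · · · ·
    · · · · · · · · · · ·
    · · · · · # # · · · ·
    · · · · · # · · · · ·
    · · · · · · · · · · ·
    · · · · · · · · · · ·
    · · · · · · · · · · ·
T2:
  2·area = 56
  edge (6, 14)→(6, 0): d=(0,-14) top-left  bias=+0
  edge (6, 0)→(10, 0): d=(4,0) top-left  bias=+0
  edge (10, 0)→(6, 14): d=(-4,14) right/bottom  bias=-1
    (3,0)@(7, 1): e=[14,4,38] → #
    (4,0)@(9, 1): e=[42,4,10] → #
    (5,0)@(11, 1): e=[70,4,-18] → ·
    (3,1)@(7, 3): e=[14,12,30] → #
    (5,1)@(11, 3): e=[70,12,-26] → ·
    (3,2)@(7, 5): e=[14,20,22] → #
    (4,2)@(9, 5): e=[42,20,-6] → ·
    (3,3)@(7, 7): e=[14,28,14] → #
    (4,3)@(9, 7): e=[42,28,-14] → ·
    (3,4)@(7, 9): e=[14,36,6] → #
    (4,4)@(9, 9): e=[42,36,-22] → ·
    (3,5)@(7, 11): e=[14,44,-2] → ·
  covered (7 px):
    · · · # # · · · · · ·
    · · · # # · · · · · ·
    · · · # · · · · · · ·
    · · · # · · · · · · ·
    · · · # · · · · · · ·
    · · · · · · · · · · ·
    · · · · · · · · · · ·
    · · · · · · · · · · ·
    · · · · · · · · · · ·
    · · · · · · · · · · ·
    · · · · · · · · · · ·
T3:
  2·area = 25
  edge (18, 16)→(18, 21): d=(0,5) right/bottom  bias=-1
  edge (18, 21)→(13, 4): d=(-5,-17) top-left  bias=+0
  edge (13, 4)→(18, 16): d=(5,12) right/bottom  bias=-1
    (7,4)@(15, 9): e=[15,9,1] → #
    (8,4)@(17, 9): e=[5,43,-23] → ·
    (7,5)@(15, 11): e=[15,-1,11] → ·
    (8,7)@(17, 15): e=[5,13,7] → #
    (9,7)@(19, 15): e=[-5,47,-17] → ·
    (8,8)@(17, 17): e=[5,3,17] → #
    (9,8)@(19, 17): e=[-5,37,-7] → ·
    (8,9)@(17, 19): e=[5,-7,27] → ·
  covered (3 px):
    · · · · · · · · · · ·
    · · · · · · · · · · ·
    · · · · · · · · · · ·
    · · · · · · · · · · ·
    · · · · · · · # · · ·
    · · · · · · · · · · ·
    · · · · · · · · · · ·
    · · · · · · · · # · ·
    · · · · · · · · # · ·
    · · · · · · · · · · ·
    · · · · · · · · · · ·
T4:
  2·area = 94  (B↔C swapped to make it positive)
  edge (20, 6)→(16, 16): d=(-4,10) right/bottom  bias=-1
  edge (16, 16)→(13, 0): d=(-3,-16) top-left  bias=+0
  edge (13, 0)→(20, 6): d=(7,6) right/bottom  bias=-1
    (7,1)@(15, 3): e=[62,23,9] → #
    (8,1)@(17, 3): e=[42,55,-3] → ·
    (7,2)@(15, 5): e=[54,17,23] → #
    (8,2)@(17, 5): e=[34,49,11] → #
    (9,2)@(19, 5): e=[14,81,-1] → ·
    (7,3)@(15, 7): e=[46,11,37] → #
    (9,3)@(19, 7): e=[6,75,13] → #
    (10,3)@(21, 7): e=[-14,107,1] → ·
    (7,4)@(15, 9): e=[38,5,51] → #
    (9,4)@(19, 9): e=[-2,69,27] → ·
    (7,5)@(15, 11): e=[30,-1,65] → ·
    (8,5)@(17, 11): e=[10,31,53] → #
  covered (10 px):
    · · · · · · · · · · ·
    · · · · · · · # · · ·
    · · · · · · · # # · ·
    · · · · · · · # # # ·
    · · · · · · · # # · ·
    · · · · · · · · # · ·
    · · · · · · · · # · ·
    · · · · · · · · · · ·
    · · · · · · · · · · ·
    · · · · · · · · · · ·
    · · · · · · · · · · ·

Final: [[5,6],[6,6],[5,7]]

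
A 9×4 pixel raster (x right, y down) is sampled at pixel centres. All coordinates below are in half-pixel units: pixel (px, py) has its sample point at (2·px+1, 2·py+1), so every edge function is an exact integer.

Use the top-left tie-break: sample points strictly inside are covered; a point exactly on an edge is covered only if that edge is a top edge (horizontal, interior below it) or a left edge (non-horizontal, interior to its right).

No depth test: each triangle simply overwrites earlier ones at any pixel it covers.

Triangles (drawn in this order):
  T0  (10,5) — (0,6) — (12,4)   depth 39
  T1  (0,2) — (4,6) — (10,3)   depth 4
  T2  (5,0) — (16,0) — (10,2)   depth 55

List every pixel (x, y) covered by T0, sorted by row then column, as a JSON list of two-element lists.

T0:
  2·area = 8
  edge (10, 5)→(0, 6): d=(-10,1) right/bottom  bias=-1
  edge (0, 6)→(12, 4): d=(12,-2) top-left  bias=+0
  edge (12, 4)→(10, 5): d=(-2,1) right/bottom  bias=-1
    (3,2)@(7, 5): e=[3,2,3] → █
    (4,2)@(9, 5): e=[1,6,1] → █
    (5,2)@(11, 5): e=[-1,10,-1] → ·
    (3,3)@(7, 7): e=[-17,26,-1] → ·
    (4,3)@(9, 7): e=[-19,30,-3] → ·
  covered (2 px):
    · · · · · · · · ·
    · · · · · · · · ·
    · · · █ █ · · · ·
    · · · · · · · · ·
T1:
  2·area = 36  (B↔C swapped to make it positive)
  edge (0, 2)→(10, 3): d=(10,1) right/bottom  bias=-1
  edge (10, 3)→(4, 6): d=(-6,3) right/bottom  bias=-1
  edge (4, 6)→(0, 2): d=(-4,-4) top-left  bias=+0
    (0,1)@(1, 3): e=[9,27,0] → █  [on edge]
    (1,1)@(3, 3): e=[7,21,8] → █
    (2,1)@(5, 3): e=[5,15,16] → █
    (3,1)@(7, 3): e=[3,9,24] → █
    (4,1)@(9, 3): e=[1,3,32] → █
    (5,1)@(11, 3): e=[-1,-3,40] → ·
    (0,2)@(1, 5): e=[29,15,-8] → ·
    (1,2)@(3, 5): e=[27,9,0] → █  [on edge]
    (3,2)@(7, 5): e=[23,-3,16] → ·
    (4,2)@(9, 5): e=[21,-9,24] → ·
    (1,3)@(3, 7): e=[47,-3,-8] → ·
    (2,3)@(5, 7): e=[45,-9,0] → ·  [on edge]
  covered (7 px):
    · · · · · · · · ·
    █ █ █ █ █ · · · ·
    · █ █ · · · · · ·
    · · · · · · · · ·
T2:
  2·area = 22
  edge (5, 0)→(16, 0): d=(11,0) top-left  bias=+0
  edge (16, 0)→(10, 2): d=(-6,2) right/bottom  bias=-1
  edge (10, 2)→(5, 0): d=(-5,-2) top-left  bias=+0
    (4,0)@(9, 1): e=[11,8,3] → █
    (5,0)@(11, 1): e=[11,4,7] → █
    (6,0)@(13, 1): e=[11,0,11] → ·  [on edge]
    (3,1)@(7, 3): e=[33,0,-11] → ·  [on edge]
    (4,1)@(9, 3): e=[33,-4,-7] → ·
    (5,1)@(11, 3): e=[33,-8,-3] → ·
    (0,2)@(1, 5): e=[55,0,-33] → ·  [on edge]
  covered (2 px):
    · · · · █ █ · · ·
    · · · · · · · · ·
    · · · · · · · · ·
    · · · · · · · · ·

Answer: [[3,2],[4,2]]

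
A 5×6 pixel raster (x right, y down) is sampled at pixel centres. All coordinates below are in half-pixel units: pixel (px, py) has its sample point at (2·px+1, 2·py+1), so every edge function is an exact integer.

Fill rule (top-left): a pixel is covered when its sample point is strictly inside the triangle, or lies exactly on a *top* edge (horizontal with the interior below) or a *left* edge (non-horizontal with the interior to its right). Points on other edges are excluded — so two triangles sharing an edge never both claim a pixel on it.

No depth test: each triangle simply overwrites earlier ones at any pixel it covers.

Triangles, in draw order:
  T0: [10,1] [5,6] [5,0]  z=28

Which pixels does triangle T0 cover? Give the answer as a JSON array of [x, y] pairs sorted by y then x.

T0:
  2·area = 30
  edge (10, 1)→(5, 6): d=(-5,5) right/bottom  bias=-1
  edge (5, 6)→(5, 0): d=(0,-6) top-left  bias=+0
  edge (5, 0)→(10, 1): d=(5,1) right/bottom  bias=-1
    (2,0)@(5, 1): e=[25,0,5] → X  [on edge]
    (3,0)@(7, 1): e=[15,12,3] → X
    (4,0)@(9, 1): e=[5,24,1] → X
    (2,1)@(5, 3): e=[15,0,15] → X  [on edge]
    (4,1)@(9, 3): e=[-5,24,11] → .
    (2,2)@(5, 5): e=[5,0,25] → X  [on edge]
    (3,2)@(7, 5): e=[-5,12,23] → .
    (2,3)@(5, 7): e=[-5,0,35] → .  [on edge]
    (2,4)@(5, 9): e=[-15,0,45] → .  [on edge]
    (2,5)@(5, 11): e=[-25,0,55] → .  [on edge]
  covered (6 px):
    . . X X X
    . . X X .
    . . X . .
    . . . . .
    . . . . .
    . . . . .

Final: [[2,0],[3,0],[4,0],[2,1],[3,1],[2,2]]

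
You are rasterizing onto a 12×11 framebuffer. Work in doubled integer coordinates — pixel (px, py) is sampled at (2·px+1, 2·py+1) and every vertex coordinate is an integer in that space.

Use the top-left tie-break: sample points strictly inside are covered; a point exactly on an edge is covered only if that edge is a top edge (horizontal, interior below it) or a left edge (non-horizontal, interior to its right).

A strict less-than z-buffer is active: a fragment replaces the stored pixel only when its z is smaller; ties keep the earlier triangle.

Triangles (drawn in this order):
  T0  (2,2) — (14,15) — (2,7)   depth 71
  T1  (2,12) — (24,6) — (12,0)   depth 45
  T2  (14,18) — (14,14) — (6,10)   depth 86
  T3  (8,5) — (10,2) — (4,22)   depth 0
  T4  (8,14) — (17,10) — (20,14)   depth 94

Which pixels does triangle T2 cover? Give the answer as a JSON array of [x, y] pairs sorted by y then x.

T0:
  2·area = 60
  edge (2, 2)→(14, 15): d=(12,13) right/bottom  bias=-1
  edge (14, 15)→(2, 7): d=(-12,-8) top-left  bias=+0
  edge (2, 7)→(2, 2): d=(0,-5) top-left  bias=+0
    (1,2)@(3, 5): e=[23,32,5] → X
    (2,2)@(5, 5): e=[-3,48,15] → .
    (1,3)@(3, 7): e=[47,8,5] → X
    (2,3)@(5, 7): e=[21,24,15] → X
    (3,3)@(7, 7): e=[-5,40,25] → .
    (1,4)@(3, 9): e=[71,-16,5] → .
    (2,4)@(5, 9): e=[45,0,15] → X  [on edge]
    (3,4)@(7, 9): e=[19,16,25] → X
    (4,4)@(9, 9): e=[-7,32,35] → .
    (2,5)@(5, 11): e=[69,-24,15] → .
    (3,5)@(7, 11): e=[43,-8,25] → .
    (4,5)@(9, 11): e=[17,8,35] → X
    (5,6)@(11, 13): e=[15,0,45] → X  [on edge]
    (8,8)@(17, 17): e=[-15,0,75] → .  [on edge]
    (11,10)@(23, 21): e=[-45,0,105] → .  [on edge]
  covered (7 px):
    . . . . . . . . . . . .
    . . . . . . . . . . . .
    . X . . . . . . . . . .
    . X X . . . . . . . . .
    . . X X . . . . . . . .
    . . . . X . . . . . . .
    . . . . . X . . . . . .
    . . . . . . . . . . . .
    . . . . . . . . . . . .
    . . . . . . . . . . . .
    . . . . . . . . . . . .
T1:
  2·area = 204  (B↔C swapped to make it positive)
  edge (2, 12)→(12, 0): d=(10,-12) top-left  bias=+0
  edge (12, 0)→(24, 6): d=(12,6) right/bottom  bias=-1
  edge (24, 6)→(2, 12): d=(-22,6) right/bottom  bias=-1
    (6,0)@(13, 1): e=[22,6,176] → X
    (7,0)@(15, 1): e=[46,-6,164] → .
    (5,1)@(11, 3): e=[18,42,144] → X
    (7,1)@(15, 3): e=[66,18,120] → X
    (8,1)@(17, 3): e=[90,6,108] → X
    (9,1)@(19, 3): e=[114,-6,96] → .
    (4,2)@(9, 5): e=[14,78,112] → X
    (9,2)@(19, 5): e=[134,18,52] → X
    (10,2)@(21, 5): e=[158,6,40] → X
    (11,2)@(23, 5): e=[182,-6,28] → .
    (3,3)@(7, 7): e=[10,114,80] → X
    (10,3)@(21, 7): e=[178,30,-4] → .
    (6,4)@(13, 9): e=[102,102,0] → .  [on edge]
  covered (25 px):
    . . . . . . X . . . . .
    . . . . . X X X X . . .
    . . . . X X X X X X X .
    . . . X X X X X X X . .
    . . X X X X . . . . . .
    . X X . . . . . . . . .
    . . . . . . . . . . . .
    . . . . . . . . . . . .
    . . . . . . . . . . . .
    . . . . . . . . . . . .
    . . . . . . . . . . . .
T2:
  2·area = 32  (B↔C swapped to make it positive)
  edge (14, 18)→(6, 10): d=(-8,-8) top-left  bias=+0
  edge (6, 10)→(14, 14): d=(8,4) right/bottom  bias=-1
  edge (14, 14)→(14, 18): d=(0,4) right/bottom  bias=-1
    (0,2)@(1, 5): e=[0,-20,52] → .  [on edge]
    (1,3)@(3, 7): e=[0,-12,44] → .  [on edge]
    (2,4)@(5, 9): e=[0,-4,36] → .  [on edge]
    (3,5)@(7, 11): e=[0,4,28] → X  [on edge]
    (4,5)@(9, 11): e=[16,-4,20] → .
    (3,6)@(7, 13): e=[-16,20,28] → .
    (4,6)@(9, 13): e=[0,12,20] → X  [on edge]
    (5,6)@(11, 13): e=[16,4,12] → X
    (6,6)@(13, 13): e=[32,-4,4] → .
    (4,7)@(9, 15): e=[-16,28,20] → .
    (5,7)@(11, 15): e=[0,20,12] → X  [on edge]
    (6,7)@(13, 15): e=[16,12,4] → X
    (6,8)@(13, 17): e=[0,28,4] → X  [on edge]
    (7,9)@(15, 19): e=[0,36,-4] → .  [on edge]
    (8,10)@(17, 21): e=[0,44,-12] → .  [on edge]
  covered (6 px):
    . . . . . . . . . . . .
    . . . . . . . . . . . .
    . . . . . . . . . . . .
    . . . . . . . . . . . .
    . . . . . . . . . . . .
    . . . X . . . . . . . .
    . . . . X X . . . . . .
    . . . . . X X . . . . .
    . . . . . . X . . . . .
    . . . . . . . . . . . .
    . . . . . . . . . . . .
T3:
  2·area = 22
  edge (8, 5)→(10, 2): d=(2,-3) top-left  bias=+0
  edge (10, 2)→(4, 22): d=(-6,20) right/bottom  bias=-1
  edge (4, 22)→(8, 5): d=(4,-17) top-left  bias=+0
    (4,2)@(9, 5): e=[3,2,17] → X
    (5,2)@(11, 5): e=[9,-38,51] → .
    (4,3)@(9, 7): e=[7,-10,25] → .
    (3,5)@(7, 11): e=[9,6,7] → X
    (4,5)@(9, 11): e=[15,-34,41] → .
    (3,6)@(7, 13): e=[13,-6,15] → .
  covered (2 px):
    . . . . . . . . . . . .
    . . . . . . . . . . . .
    . . . . X . . . . . . .
    . . . . . . . . . . . .
    . . . . . . . . . . . .
    . . . X . . . . . . . .
    . . . . . . . . . . . .
    . . . . . . . . . . . .
    . . . . . . . . . . . .
    . . . . . . . . . . . .
    . . . . . . . . . . . .
T4:
  2·area = 48
  edge (8, 14)→(17, 10): d=(9,-4) top-left  bias=+0
  edge (17, 10)→(20, 14): d=(3,4) right/bottom  bias=-1
  edge (20, 14)→(8, 14): d=(-12,0) right/bottom  bias=-1
    (7,5)@(15, 11): e=[1,11,36] → X
    (8,5)@(17, 11): e=[9,3,36] → X
    (9,5)@(19, 11): e=[17,-5,36] → .
    (5,6)@(11, 13): e=[3,33,12] → X
    (6,6)@(13, 13): e=[11,25,12] → X
    (9,6)@(19, 13): e=[35,1,12] → X
    (10,6)@(21, 13): e=[43,-7,12] → .
    (5,7)@(11, 15): e=[21,39,-12] → .
    (6,7)@(13, 15): e=[29,31,-12] → .
    (7,7)@(15, 15): e=[37,23,-12] → .
    (8,7)@(17, 15): e=[45,15,-12] → .
    (9,7)@(19, 15): e=[53,7,-12] → .
  covered (7 px):
    . . . . . . . . . . . .
    . . . . . . . . . . . .
    . . . . . . . . . . . .
    . . . . . . . . . . . .
    . . . . . . . . . . . .
    . . . . . . . X X . . .
    . . . . . X X X X X . .
    . . . . . . . . . . . .
    . . . . . . . . . . . .
    . . . . . . . . . . . .
    . . . . . . . . . . . .

Final: [[3,5],[4,6],[5,6],[5,7],[6,7],[6,8]]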